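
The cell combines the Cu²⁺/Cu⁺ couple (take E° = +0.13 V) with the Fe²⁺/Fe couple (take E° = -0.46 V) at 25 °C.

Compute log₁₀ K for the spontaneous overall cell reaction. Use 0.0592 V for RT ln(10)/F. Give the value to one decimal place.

19.9

Cathode: Cu²⁺/Cu⁺; anode: Fe²⁺/Fe. E°cell = +0.59 V, n = 2.
log K = nE°cell / 0.0592 = (2)(+0.59) / 0.0592 = 19.9.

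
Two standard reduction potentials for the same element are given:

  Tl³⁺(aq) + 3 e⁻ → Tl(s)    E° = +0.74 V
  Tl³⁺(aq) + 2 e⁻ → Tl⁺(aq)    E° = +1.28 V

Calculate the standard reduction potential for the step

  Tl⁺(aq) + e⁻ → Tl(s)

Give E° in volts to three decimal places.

-0.340 V

Sequential free energies add, so n₃E°₃ = n₁E°₁ + n₂E°₂.
With n₃ = 3, and the known step contributing 2×(+1.28) V, the unknown satisfies 1·E° = 3×(+0.74) − 2×(+1.28) = -0.340.
E° = -0.340 / 1 = -0.340 V.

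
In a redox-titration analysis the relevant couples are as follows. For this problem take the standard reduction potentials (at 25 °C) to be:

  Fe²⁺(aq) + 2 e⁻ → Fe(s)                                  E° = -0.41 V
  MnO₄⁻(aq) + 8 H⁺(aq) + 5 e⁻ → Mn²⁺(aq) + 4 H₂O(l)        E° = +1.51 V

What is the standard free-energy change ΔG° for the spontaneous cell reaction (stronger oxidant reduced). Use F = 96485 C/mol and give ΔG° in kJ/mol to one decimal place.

-1852.5 kJ/mol

MnO₄⁻/Mn²⁺ (E° = +1.51 V) is the cathode; Fe²⁺/Fe (E° = -0.41 V) is the anode, so E°cell = +1.92 V.
Balancing electrons gives n = 10 (lcm of 5 and 2).
ΔG° = −nFE° = −(10)(96485)(+1.92) = -1,852,512 J = -1852.5 kJ/mol.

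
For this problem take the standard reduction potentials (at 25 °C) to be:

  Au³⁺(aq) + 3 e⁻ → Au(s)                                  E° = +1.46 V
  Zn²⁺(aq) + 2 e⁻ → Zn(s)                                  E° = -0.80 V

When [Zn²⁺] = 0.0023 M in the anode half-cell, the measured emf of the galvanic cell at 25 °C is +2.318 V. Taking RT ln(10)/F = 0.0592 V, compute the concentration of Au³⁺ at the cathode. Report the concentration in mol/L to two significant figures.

Au³⁺/Au is the cathode, Zn²⁺/Zn the anode: E°cell = +2.26 V, n = 6.
Overall reaction: 2 Au³⁺(aq) + 3 Zn(s) → 2 Au(s) + 3 Zn²⁺(aq); Q = [Zn²⁺]^3/[Au³⁺]^2.
From E = E° − (0.0592/n) log Q: log Q = (E° − E)·n/0.0592 = (+2.26 − (+2.318))·6/0.0592 = -5.8784.
So 2·log[Au³⁺] = 3·log(0.0023) − log Q = -7.9148 − (-5.8784) = -2.0364; log[Au³⁺] = -2.0364 / 2 = -1.0182; [Au³⁺] = 10^(-1.0182) ≈ 0.096 M.

0.096 M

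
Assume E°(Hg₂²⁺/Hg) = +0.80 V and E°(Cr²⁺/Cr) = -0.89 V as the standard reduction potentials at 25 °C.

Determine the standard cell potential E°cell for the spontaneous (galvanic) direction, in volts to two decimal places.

+1.69 V

The Hg₂²⁺/Hg couple has the higher reduction potential, so it is the cathode; Cr²⁺/Cr is oxidised at the anode.
E°cell = E°(cathode) − E°(anode) = (+0.80) − (-0.89) = +1.69 V.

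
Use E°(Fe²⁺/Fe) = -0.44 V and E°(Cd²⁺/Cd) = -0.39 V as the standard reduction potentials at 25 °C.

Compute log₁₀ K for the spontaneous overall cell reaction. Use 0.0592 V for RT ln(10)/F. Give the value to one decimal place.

Cathode: Cd²⁺/Cd; anode: Fe²⁺/Fe. E°cell = +0.05 V, n = 2.
log K = nE°cell / 0.0592 = (2)(+0.05) / 0.0592 = 1.7.

1.7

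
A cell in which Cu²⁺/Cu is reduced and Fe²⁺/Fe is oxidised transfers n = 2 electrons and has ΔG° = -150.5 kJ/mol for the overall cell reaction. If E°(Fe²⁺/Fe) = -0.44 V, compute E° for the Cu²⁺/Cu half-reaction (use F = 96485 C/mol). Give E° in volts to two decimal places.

E°cell = −ΔG°/(nF) = −(-150.5×10³)/((2)(96485)) = +0.780 V.
Since Cu²⁺/Cu is the cathode and Fe²⁺/Fe the anode, E°cell = E°(Cu²⁺/Cu) − E°(Fe²⁺/Fe).
So E°(Cu²⁺/Cu) = E°cell + E°(Fe²⁺/Fe) = +0.780 + (-0.44) = +0.34 V.

+0.34 V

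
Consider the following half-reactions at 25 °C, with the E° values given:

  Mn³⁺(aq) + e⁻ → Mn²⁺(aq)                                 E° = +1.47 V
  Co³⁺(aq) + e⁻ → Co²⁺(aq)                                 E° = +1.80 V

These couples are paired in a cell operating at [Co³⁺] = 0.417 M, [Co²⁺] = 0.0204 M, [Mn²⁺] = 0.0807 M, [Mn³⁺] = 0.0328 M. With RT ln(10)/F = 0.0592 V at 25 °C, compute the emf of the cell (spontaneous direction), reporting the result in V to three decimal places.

+0.431 V

Co³⁺/Co²⁺ is the cathode (higher E°), Mn³⁺/Mn²⁺ the anode: E°cell = +1.80 − (+1.47) = +0.33 V, n = 1.
Overall: Co³⁺(aq) + Mn²⁺(aq) → Co²⁺(aq) + Mn³⁺(aq)
Q = [Co²⁺]·[Mn³⁺] / ([Co³⁺]·[Mn²⁺]); log Q = -1.702.
E = E° − (0.0592/n) log Q = +0.33 − (0.0592/1)(-1.702) = +0.431 V.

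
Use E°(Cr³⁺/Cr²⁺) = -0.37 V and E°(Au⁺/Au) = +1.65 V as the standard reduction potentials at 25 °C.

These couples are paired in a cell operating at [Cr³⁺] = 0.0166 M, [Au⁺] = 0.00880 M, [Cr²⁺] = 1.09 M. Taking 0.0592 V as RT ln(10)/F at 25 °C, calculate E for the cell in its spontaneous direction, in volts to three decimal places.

+2.006 V

Au⁺/Au is the cathode (higher E°), Cr³⁺/Cr²⁺ the anode: E°cell = +1.65 − (-0.37) = +2.02 V, n = 1.
Overall: Au⁺(aq) + Cr²⁺(aq) → Au(s) + Cr³⁺(aq)
Q = [Cr³⁺] / ([Au⁺]·[Cr²⁺]); log Q = 0.238.
E = E° − (0.0592/n) log Q = +2.02 − (0.0592/1)(0.238) = +2.006 V.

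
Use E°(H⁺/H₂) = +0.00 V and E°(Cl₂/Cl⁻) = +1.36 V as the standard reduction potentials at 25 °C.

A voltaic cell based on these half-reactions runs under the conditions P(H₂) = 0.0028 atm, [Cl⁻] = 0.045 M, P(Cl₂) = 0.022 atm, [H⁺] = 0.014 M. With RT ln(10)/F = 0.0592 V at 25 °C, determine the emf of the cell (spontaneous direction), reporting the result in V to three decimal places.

+1.425 V

Cl₂/Cl⁻ is the cathode (higher E°), H⁺/H₂ the anode: E°cell = +1.36 − (+0.00) = +1.36 V, n = 2.
Overall: Cl₂(g) + H₂(g) → 2 Cl⁻(aq) + 2 H⁺(aq)
Q = [Cl⁻]^2·[H⁺]^2 / (P(Cl₂)·P(H₂)); log Q = -2.191.
E = E° − (0.0592/n) log Q = +1.36 − (0.0592/2)(-2.191) = +1.425 V.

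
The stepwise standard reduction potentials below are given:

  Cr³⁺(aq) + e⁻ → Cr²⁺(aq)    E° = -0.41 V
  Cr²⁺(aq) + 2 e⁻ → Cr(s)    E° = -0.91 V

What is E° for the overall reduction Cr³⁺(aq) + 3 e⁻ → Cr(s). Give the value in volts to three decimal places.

-0.743 V

Standard free energies of sequential steps add: ΔG°₃ = ΔG°₁ + ΔG°₂, so n₃E°₃ = n₁E°₁ + n₂E°₂.
E°₃ = (1×-0.41 + 2×-0.91) / 3 = (-2.230) / 3 = -0.743 V.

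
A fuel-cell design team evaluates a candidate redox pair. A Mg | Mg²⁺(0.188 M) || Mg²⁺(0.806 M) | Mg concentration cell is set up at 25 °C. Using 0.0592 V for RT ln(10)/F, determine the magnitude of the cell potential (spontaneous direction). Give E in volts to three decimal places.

For a concentration cell E°cell = 0. The 0.806 M side is the cathode (reduction is favoured where [Mg²⁺] is higher).
With n = 2, E = −(0.0592/2) log([Mg²⁺]ₐₙ/[Mg²⁺]꜀ₐₜ) = −(0.0592/2) log(0.188/0.806) = −(0.0592/2)(-0.632) = +0.019 V.

+0.019 V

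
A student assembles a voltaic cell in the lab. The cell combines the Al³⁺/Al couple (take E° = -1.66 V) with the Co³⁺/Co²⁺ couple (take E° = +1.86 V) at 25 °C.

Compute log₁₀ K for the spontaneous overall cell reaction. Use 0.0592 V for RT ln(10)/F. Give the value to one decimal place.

Cathode: Co³⁺/Co²⁺; anode: Al³⁺/Al. E°cell = +3.52 V, n = 3.
log K = nE°cell / 0.0592 = (3)(+3.52) / 0.0592 = 178.4.

178.4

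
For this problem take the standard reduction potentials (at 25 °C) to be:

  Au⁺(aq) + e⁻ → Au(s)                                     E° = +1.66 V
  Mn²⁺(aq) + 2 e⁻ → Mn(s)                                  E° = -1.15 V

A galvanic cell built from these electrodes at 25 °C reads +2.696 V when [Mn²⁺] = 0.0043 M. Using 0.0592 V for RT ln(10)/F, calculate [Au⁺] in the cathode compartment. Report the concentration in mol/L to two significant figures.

Au⁺/Au is the cathode, Mn²⁺/Mn the anode: E°cell = +2.81 V, n = 2.
Overall reaction: 2 Au⁺(aq) + Mn(s) → 2 Au(s) + Mn²⁺(aq); Q = [Mn²⁺]^1/[Au⁺]^2.
From E = E° − (0.0592/n) log Q: log Q = (E° − E)·n/0.0592 = (+2.81 − (+2.696))·2/0.0592 = 3.8514.
So 2·log[Au⁺] = 1·log(0.0043) − log Q = -2.3665 − (3.8514) = -6.2179; log[Au⁺] = -6.2179 / 2 = -3.1090; [Au⁺] = 10^(-3.1090) ≈ 0.00078 M.

0.00078 M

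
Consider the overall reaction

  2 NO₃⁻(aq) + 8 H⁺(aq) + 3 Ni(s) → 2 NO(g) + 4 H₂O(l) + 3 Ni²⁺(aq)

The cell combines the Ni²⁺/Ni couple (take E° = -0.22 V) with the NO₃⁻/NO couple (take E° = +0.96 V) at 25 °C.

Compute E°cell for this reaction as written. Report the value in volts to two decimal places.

+1.18 V

The NO₃⁻/NO couple has the higher reduction potential, so it is the cathode; Ni²⁺/Ni is oxidised at the anode.
E°cell = E°(cathode) − E°(anode) = (+0.96) − (-0.22) = +1.18 V.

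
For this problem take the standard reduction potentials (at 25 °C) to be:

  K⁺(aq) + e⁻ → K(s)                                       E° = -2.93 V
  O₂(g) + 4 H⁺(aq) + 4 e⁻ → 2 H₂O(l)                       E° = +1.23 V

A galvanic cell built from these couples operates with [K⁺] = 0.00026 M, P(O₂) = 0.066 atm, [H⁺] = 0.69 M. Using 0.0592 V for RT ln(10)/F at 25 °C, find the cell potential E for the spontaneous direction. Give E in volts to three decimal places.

+4.345 V

O₂/H₂O is the cathode (higher E°), K⁺/K the anode: E°cell = +1.23 − (-2.93) = +4.16 V, n = 4.
Overall: O₂(g) + 4 H⁺(aq) + 4 K(s) → 2 H₂O(l) + 4 K⁺(aq)
Q = [K⁺]^4 / (P(O₂)·[H⁺]^4); log Q = -12.515.
E = E° − (0.0592/n) log Q = +4.16 − (0.0592/4)(-12.515) = +4.345 V.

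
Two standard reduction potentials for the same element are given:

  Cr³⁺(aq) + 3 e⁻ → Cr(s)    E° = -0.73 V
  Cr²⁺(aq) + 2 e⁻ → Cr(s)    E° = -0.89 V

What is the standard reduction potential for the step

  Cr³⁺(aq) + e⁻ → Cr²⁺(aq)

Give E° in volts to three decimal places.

Sequential free energies add, so n₃E°₃ = n₁E°₁ + n₂E°₂.
With n₃ = 3, and the known step contributing 2×(-0.89) V, the unknown satisfies 1·E° = 3×(-0.73) − 2×(-0.89) = -0.410.
E° = -0.410 / 1 = -0.410 V.

-0.410 V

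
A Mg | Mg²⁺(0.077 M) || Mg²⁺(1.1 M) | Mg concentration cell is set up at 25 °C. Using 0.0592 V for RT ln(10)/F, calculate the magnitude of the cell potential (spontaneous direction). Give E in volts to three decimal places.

+0.034 V

For a concentration cell E°cell = 0. The 1.1 M side is the cathode (reduction is favoured where [Mg²⁺] is higher).
With n = 2, E = −(0.0592/2) log([Mg²⁺]ₐₙ/[Mg²⁺]꜀ₐₜ) = −(0.0592/2) log(0.077/1.1) = −(0.0592/2)(-1.155) = +0.034 V.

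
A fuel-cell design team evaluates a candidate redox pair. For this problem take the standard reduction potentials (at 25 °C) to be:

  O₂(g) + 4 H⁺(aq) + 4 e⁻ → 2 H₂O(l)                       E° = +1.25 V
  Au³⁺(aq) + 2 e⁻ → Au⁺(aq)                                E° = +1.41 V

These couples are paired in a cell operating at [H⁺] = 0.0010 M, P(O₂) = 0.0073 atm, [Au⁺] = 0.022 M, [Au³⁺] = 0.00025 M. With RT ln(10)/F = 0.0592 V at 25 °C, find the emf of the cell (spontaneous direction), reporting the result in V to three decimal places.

Au³⁺/Au⁺ is the cathode (higher E°), O₂/H₂O the anode: E°cell = +1.41 − (+1.25) = +0.16 V, n = 4.
Overall: 2 Au³⁺(aq) + 2 H₂O(l) → 2 Au⁺(aq) + O₂(g) + 4 H⁺(aq)
Q = [Au⁺]^2·P(O₂)·[H⁺]^4 / ([Au³⁺]^2); log Q = -10.248.
E = E° − (0.0592/n) log Q = +0.16 − (0.0592/4)(-10.248) = +0.312 V.

+0.312 V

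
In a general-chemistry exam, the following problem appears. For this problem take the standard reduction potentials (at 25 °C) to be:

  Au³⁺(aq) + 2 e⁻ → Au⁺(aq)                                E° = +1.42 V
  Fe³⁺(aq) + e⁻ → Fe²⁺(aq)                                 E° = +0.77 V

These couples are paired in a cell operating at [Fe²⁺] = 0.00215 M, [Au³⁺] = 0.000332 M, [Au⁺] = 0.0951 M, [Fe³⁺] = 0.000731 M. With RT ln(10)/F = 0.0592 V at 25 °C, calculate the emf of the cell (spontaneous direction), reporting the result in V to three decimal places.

+0.605 V

Au³⁺/Au⁺ is the cathode (higher E°), Fe³⁺/Fe²⁺ the anode: E°cell = +1.42 − (+0.77) = +0.65 V, n = 2.
Overall: Au³⁺(aq) + 2 Fe²⁺(aq) → Au⁺(aq) + 2 Fe³⁺(aq)
Q = [Au⁺]·[Fe³⁺]^2 / ([Au³⁺]·[Fe²⁺]^2); log Q = 1.520.
E = E° − (0.0592/n) log Q = +0.65 − (0.0592/2)(1.520) = +0.605 V.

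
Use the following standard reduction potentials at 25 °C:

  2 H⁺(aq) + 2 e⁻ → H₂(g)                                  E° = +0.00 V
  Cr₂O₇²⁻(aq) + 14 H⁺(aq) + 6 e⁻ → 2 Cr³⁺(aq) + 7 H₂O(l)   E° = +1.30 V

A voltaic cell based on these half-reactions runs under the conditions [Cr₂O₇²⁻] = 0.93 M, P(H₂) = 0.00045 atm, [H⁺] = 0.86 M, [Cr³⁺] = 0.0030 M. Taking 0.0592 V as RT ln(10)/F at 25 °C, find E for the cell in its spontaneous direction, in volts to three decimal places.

+1.245 V

Cr₂O₇²⁻/Cr³⁺ is the cathode (higher E°), H⁺/H₂ the anode: E°cell = +1.30 − (+0.00) = +1.30 V, n = 6.
Overall: Cr₂O₇²⁻(aq) + 8 H⁺(aq) + 3 H₂(g) → 2 Cr³⁺(aq) + 7 H₂O(l)
Q = [Cr³⁺]^2 / ([Cr₂O₇²⁻]·[H⁺]^8·P(H₂)^3); log Q = 5.550.
E = E° − (0.0592/n) log Q = +1.30 − (0.0592/6)(5.550) = +1.245 V.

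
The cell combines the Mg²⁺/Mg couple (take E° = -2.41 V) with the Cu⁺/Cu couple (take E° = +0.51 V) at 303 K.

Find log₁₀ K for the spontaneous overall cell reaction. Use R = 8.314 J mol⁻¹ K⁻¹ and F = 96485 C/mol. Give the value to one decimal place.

97.1

Cathode: Cu⁺/Cu; anode: Mg²⁺/Mg. E°cell = (+0.51) − (-2.41) = +2.92 V, with n = 2.
ΔG° = −nFE° = −RT ln K, so ln K = nFE°/(RT) = (2)(96485)(+2.92) / ((8.314)(303)) = 223.676.
log₁₀ K = 223.676 / ln 10 = 97.1.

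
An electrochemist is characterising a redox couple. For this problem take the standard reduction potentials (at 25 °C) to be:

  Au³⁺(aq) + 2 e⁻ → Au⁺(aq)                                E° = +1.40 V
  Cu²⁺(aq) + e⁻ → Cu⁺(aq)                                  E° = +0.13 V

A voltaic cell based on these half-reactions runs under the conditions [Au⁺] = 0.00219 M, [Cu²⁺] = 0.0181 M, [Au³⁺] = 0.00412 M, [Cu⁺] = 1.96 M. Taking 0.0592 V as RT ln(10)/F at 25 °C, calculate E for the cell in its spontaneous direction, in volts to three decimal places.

+1.399 V

Au³⁺/Au⁺ is the cathode (higher E°), Cu²⁺/Cu⁺ the anode: E°cell = +1.40 − (+0.13) = +1.27 V, n = 2.
Overall: Au³⁺(aq) + 2 Cu⁺(aq) → Au⁺(aq) + 2 Cu²⁺(aq)
Q = [Au⁺]·[Cu²⁺]^2 / ([Au³⁺]·[Cu⁺]^2); log Q = -4.344.
E = E° − (0.0592/n) log Q = +1.27 − (0.0592/2)(-4.344) = +1.399 V.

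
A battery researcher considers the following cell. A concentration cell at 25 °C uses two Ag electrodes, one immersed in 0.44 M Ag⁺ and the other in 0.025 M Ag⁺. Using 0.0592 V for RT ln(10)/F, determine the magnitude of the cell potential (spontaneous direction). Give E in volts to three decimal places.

For a concentration cell E°cell = 0. The 0.44 M side is the cathode (reduction is favoured where [Ag⁺] is higher).
With n = 1, E = −(0.0592/1) log([Ag⁺]ₐₙ/[Ag⁺]꜀ₐₜ) = −(0.0592/1) log(0.025/0.44) = −(0.0592/1)(-1.246) = +0.074 V.

+0.074 V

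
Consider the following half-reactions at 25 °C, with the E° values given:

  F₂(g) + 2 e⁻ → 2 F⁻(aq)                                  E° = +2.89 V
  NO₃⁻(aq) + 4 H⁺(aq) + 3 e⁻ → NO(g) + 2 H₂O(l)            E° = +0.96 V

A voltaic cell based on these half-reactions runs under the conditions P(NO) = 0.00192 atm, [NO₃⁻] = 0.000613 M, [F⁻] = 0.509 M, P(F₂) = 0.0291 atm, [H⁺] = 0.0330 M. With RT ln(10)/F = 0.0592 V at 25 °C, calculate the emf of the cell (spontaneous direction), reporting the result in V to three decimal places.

+2.029 V

F₂/F⁻ is the cathode (higher E°), NO₃⁻/NO the anode: E°cell = +2.89 − (+0.96) = +1.93 V, n = 6.
Overall: 3 F₂(g) + 2 NO(g) + 4 H₂O(l) → 6 F⁻(aq) + 2 NO₃⁻(aq) + 8 H⁺(aq)
Q = [F⁻]^6·[NO₃⁻]^2·[H⁺]^8 / (P(F₂)^3·P(NO)^2); log Q = -9.995.
E = E° − (0.0592/n) log Q = +1.93 − (0.0592/6)(-9.995) = +2.029 V.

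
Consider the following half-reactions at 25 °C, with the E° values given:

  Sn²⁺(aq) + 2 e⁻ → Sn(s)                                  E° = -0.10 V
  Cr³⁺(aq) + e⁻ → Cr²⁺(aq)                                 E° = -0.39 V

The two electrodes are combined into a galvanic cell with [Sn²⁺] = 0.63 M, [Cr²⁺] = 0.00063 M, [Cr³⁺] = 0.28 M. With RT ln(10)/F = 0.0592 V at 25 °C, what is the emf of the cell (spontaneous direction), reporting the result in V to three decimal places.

Sn²⁺/Sn is the cathode (higher E°), Cr³⁺/Cr²⁺ the anode: E°cell = -0.10 − (-0.39) = +0.29 V, n = 2.
Overall: Sn²⁺(aq) + 2 Cr²⁺(aq) → Sn(s) + 2 Cr³⁺(aq)
Q = [Cr³⁺]^2 / ([Sn²⁺]·[Cr²⁺]^2); log Q = 5.496.
E = E° − (0.0592/n) log Q = +0.29 − (0.0592/2)(5.496) = +0.127 V.

+0.127 V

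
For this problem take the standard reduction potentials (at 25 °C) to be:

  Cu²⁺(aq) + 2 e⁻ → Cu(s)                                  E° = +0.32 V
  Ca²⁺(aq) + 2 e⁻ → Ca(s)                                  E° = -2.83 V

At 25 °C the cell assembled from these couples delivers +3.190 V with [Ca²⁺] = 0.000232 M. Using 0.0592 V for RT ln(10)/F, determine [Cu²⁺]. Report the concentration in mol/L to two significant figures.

0.0052 M

Cu²⁺/Cu is the cathode, Ca²⁺/Ca the anode: E°cell = +3.15 V, n = 2.
Overall reaction: Cu²⁺(aq) + Ca(s) → Cu(s) + Ca²⁺(aq); Q = [Ca²⁺]^1/[Cu²⁺]^1.
From E = E° − (0.0592/n) log Q: log Q = (E° − E)·n/0.0592 = (+3.15 − (+3.190))·2/0.0592 = -1.3514.
So 1·log[Cu²⁺] = 1·log(0.000232) − log Q = -3.6345 − (-1.3514) = -2.2831; [Cu²⁺] = 10^(-2.2831) ≈ 0.0052 M.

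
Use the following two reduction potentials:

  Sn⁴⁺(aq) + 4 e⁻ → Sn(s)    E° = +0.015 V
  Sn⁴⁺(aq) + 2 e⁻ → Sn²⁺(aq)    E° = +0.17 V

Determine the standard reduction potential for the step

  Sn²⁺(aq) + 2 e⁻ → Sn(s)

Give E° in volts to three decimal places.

Sequential free energies add, so n₃E°₃ = n₁E°₁ + n₂E°₂.
With n₃ = 4, and the known step contributing 2×(+0.17) V, the unknown satisfies 2·E° = 4×(+0.015) − 2×(+0.17) = -0.280.
E° = -0.280 / 2 = -0.140 V.

-0.140 V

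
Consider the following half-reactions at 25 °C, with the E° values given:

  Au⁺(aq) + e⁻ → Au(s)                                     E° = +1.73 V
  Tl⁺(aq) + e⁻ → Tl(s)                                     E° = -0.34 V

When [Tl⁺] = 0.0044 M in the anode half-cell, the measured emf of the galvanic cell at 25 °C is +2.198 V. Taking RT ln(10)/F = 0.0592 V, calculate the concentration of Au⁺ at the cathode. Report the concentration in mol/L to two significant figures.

0.64 M

Au⁺/Au is the cathode, Tl⁺/Tl the anode: E°cell = +2.07 V, n = 1.
Overall reaction: Au⁺(aq) + Tl(s) → Au(s) + Tl⁺(aq); Q = [Tl⁺]^1/[Au⁺]^1.
From E = E° − (0.0592/n) log Q: log Q = (E° − E)·n/0.0592 = (+2.07 − (+2.198))·1/0.0592 = -2.1622.
So 1·log[Au⁺] = 1·log(0.0044) − log Q = -2.3565 − (-2.1622) = -0.1943; [Au⁺] = 10^(-0.1943) ≈ 0.64 M.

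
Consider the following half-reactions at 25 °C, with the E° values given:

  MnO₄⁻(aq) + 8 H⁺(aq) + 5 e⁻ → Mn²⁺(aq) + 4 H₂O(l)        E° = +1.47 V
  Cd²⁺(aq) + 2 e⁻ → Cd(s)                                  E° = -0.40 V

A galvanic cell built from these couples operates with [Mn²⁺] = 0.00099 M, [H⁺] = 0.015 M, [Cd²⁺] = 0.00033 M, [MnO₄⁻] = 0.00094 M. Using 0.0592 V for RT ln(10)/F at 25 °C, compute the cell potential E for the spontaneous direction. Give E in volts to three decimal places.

MnO₄⁻/Mn²⁺ is the cathode (higher E°), Cd²⁺/Cd the anode: E°cell = +1.47 − (-0.40) = +1.87 V, n = 10.
Overall: 2 MnO₄⁻(aq) + 16 H⁺(aq) + 5 Cd(s) → 2 Mn²⁺(aq) + 8 H₂O(l) + 5 Cd²⁺(aq)
Q = [Mn²⁺]^2·[Cd²⁺]^5 / ([MnO₄⁻]^2·[H⁺]^16); log Q = 11.820.
E = E° − (0.0592/n) log Q = +1.87 − (0.0592/10)(11.820) = +1.800 V.

+1.800 V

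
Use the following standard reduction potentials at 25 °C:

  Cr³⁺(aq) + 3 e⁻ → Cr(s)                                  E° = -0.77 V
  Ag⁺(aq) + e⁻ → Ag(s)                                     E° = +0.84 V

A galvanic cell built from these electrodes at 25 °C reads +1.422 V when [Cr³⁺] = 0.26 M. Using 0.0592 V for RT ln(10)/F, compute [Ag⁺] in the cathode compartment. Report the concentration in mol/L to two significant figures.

0.00043 M

Ag⁺/Ag is the cathode, Cr³⁺/Cr the anode: E°cell = +1.61 V, n = 3.
Overall reaction: 3 Ag⁺(aq) + Cr(s) → 3 Ag(s) + Cr³⁺(aq); Q = [Cr³⁺]^1/[Ag⁺]^3.
From E = E° − (0.0592/n) log Q: log Q = (E° − E)·n/0.0592 = (+1.61 − (+1.422))·3/0.0592 = 9.5270.
So 3·log[Ag⁺] = 1·log(0.26) − log Q = -0.5850 − (9.5270) = -10.1120; log[Ag⁺] = -10.1120 / 3 = -3.3707; [Ag⁺] = 10^(-3.3707) ≈ 0.00043 M.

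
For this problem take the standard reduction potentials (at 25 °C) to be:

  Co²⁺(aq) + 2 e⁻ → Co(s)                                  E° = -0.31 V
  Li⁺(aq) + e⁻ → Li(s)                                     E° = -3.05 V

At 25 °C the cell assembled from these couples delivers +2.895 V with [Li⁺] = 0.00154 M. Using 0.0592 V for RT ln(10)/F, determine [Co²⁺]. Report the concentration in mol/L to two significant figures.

0.41 M

Co²⁺/Co is the cathode, Li⁺/Li the anode: E°cell = +2.74 V, n = 2.
Overall reaction: Co²⁺(aq) + 2 Li(s) → Co(s) + 2 Li⁺(aq); Q = [Li⁺]^2/[Co²⁺]^1.
From E = E° − (0.0592/n) log Q: log Q = (E° − E)·n/0.0592 = (+2.74 − (+2.895))·2/0.0592 = -5.2365.
So 1·log[Co²⁺] = 2·log(0.00154) − log Q = -5.6250 − (-5.2365) = -0.3885; [Co²⁺] = 10^(-0.3885) ≈ 0.41 M.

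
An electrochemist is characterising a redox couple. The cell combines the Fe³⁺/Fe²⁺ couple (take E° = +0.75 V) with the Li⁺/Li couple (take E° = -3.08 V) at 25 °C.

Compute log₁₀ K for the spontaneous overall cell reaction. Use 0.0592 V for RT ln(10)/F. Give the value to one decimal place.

64.7

Cathode: Fe³⁺/Fe²⁺; anode: Li⁺/Li. E°cell = +3.83 V, n = 1.
log K = nE°cell / 0.0592 = (1)(+3.83) / 0.0592 = 64.7.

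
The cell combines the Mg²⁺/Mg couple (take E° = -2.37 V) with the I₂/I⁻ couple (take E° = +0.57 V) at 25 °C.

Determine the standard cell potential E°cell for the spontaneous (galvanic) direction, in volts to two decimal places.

The I₂/I⁻ couple has the higher reduction potential, so it is the cathode; Mg²⁺/Mg is oxidised at the anode.
E°cell = E°(cathode) − E°(anode) = (+0.57) − (-2.37) = +2.94 V.
Since E°cell > 0, the reaction is spontaneous under standard conditions.

+2.94 V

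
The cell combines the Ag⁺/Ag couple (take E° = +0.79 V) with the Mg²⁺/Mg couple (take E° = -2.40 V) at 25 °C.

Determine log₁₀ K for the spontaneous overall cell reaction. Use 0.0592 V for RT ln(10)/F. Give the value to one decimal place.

107.8

Cathode: Ag⁺/Ag; anode: Mg²⁺/Mg. E°cell = +3.19 V, n = 2.
log K = nE°cell / 0.0592 = (2)(+3.19) / 0.0592 = 107.8.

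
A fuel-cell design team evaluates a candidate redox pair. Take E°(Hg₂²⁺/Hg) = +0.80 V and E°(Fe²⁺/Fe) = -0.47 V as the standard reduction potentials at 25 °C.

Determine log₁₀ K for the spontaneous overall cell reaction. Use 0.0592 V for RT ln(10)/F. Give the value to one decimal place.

42.9

Cathode: Hg₂²⁺/Hg; anode: Fe²⁺/Fe. E°cell = +1.27 V, n = 2.
log K = nE°cell / 0.0592 = (2)(+1.27) / 0.0592 = 42.9.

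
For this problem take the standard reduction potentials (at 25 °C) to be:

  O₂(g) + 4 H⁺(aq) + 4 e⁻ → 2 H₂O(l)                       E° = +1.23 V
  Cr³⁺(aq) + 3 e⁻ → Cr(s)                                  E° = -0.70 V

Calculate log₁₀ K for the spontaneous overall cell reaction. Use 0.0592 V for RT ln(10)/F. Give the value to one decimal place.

391.2

Cathode: O₂/H₂O; anode: Cr³⁺/Cr. E°cell = +1.93 V, n = 12.
log K = nE°cell / 0.0592 = (12)(+1.93) / 0.0592 = 391.2.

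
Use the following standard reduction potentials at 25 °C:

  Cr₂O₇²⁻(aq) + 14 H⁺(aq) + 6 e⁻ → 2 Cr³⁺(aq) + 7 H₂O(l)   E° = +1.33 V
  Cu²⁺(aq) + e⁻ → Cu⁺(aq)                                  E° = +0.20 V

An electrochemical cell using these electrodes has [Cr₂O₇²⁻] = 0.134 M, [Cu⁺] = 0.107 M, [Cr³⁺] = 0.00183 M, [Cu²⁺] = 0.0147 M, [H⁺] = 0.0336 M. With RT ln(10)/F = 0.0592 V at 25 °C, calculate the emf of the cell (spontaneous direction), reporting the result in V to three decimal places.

+1.023 V

Cr₂O₇²⁻/Cr³⁺ is the cathode (higher E°), Cu²⁺/Cu⁺ the anode: E°cell = +1.33 − (+0.20) = +1.13 V, n = 6.
Overall: Cr₂O₇²⁻(aq) + 14 H⁺(aq) + 6 Cu⁺(aq) → 2 Cr³⁺(aq) + 7 H₂O(l) + 6 Cu²⁺(aq)
Q = [Cr³⁺]^2·[Cu²⁺]^6 / ([Cr₂O₇²⁻]·[H⁺]^14·[Cu⁺]^6); log Q = 10.857.
E = E° − (0.0592/n) log Q = +1.13 − (0.0592/6)(10.857) = +1.023 V.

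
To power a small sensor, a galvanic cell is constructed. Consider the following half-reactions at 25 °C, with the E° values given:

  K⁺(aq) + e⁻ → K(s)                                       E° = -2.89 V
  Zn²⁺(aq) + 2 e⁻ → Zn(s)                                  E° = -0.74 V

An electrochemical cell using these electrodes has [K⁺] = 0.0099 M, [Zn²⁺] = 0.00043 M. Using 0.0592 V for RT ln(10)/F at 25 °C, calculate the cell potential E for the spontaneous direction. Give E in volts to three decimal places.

Zn²⁺/Zn is the cathode (higher E°), K⁺/K the anode: E°cell = -0.74 − (-2.89) = +2.15 V, n = 2.
Overall: Zn²⁺(aq) + 2 K(s) → Zn(s) + 2 K⁺(aq)
Q = [K⁺]^2 / ([Zn²⁺]); log Q = -0.642.
E = E° − (0.0592/n) log Q = +2.15 − (0.0592/2)(-0.642) = +2.169 V.

+2.169 V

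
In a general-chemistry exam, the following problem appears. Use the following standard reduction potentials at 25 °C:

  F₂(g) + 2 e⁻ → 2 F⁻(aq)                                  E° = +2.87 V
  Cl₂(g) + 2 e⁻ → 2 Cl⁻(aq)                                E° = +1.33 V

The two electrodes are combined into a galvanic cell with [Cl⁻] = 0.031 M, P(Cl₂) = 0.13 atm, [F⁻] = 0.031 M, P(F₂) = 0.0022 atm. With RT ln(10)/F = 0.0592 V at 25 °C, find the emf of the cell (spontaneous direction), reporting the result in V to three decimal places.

F₂/F⁻ is the cathode (higher E°), Cl₂/Cl⁻ the anode: E°cell = +2.87 − (+1.33) = +1.54 V, n = 2.
Overall: F₂(g) + 2 Cl⁻(aq) → 2 F⁻(aq) + Cl₂(g)
Q = [F⁻]^2·P(Cl₂) / (P(F₂)·[Cl⁻]^2); log Q = 1.772.
E = E° − (0.0592/n) log Q = +1.54 − (0.0592/2)(1.772) = +1.488 V.

+1.488 V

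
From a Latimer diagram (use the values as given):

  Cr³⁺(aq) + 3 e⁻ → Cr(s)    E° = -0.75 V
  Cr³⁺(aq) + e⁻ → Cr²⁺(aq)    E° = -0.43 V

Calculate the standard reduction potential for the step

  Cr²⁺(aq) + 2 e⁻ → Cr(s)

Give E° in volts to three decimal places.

-0.910 V

Sequential free energies add, so n₃E°₃ = n₁E°₁ + n₂E°₂.
With n₃ = 3, and the known step contributing 1×(-0.43) V, the unknown satisfies 2·E° = 3×(-0.75) − 1×(-0.43) = -1.820.
E° = -1.820 / 2 = -0.910 V.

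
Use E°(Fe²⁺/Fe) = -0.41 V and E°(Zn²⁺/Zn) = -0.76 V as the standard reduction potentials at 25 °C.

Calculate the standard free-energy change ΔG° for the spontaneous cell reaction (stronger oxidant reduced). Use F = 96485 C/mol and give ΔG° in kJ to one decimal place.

-67.5 kJ

Fe²⁺/Fe (E° = -0.41 V) is the cathode; Zn²⁺/Zn (E° = -0.76 V) is the anode, so E°cell = +0.35 V.
Balancing electrons gives n = 2 (lcm of 2 and 2).
ΔG° = −nFE° = −(2)(96485)(+0.35) = -67,540 J = -67.5 kJ.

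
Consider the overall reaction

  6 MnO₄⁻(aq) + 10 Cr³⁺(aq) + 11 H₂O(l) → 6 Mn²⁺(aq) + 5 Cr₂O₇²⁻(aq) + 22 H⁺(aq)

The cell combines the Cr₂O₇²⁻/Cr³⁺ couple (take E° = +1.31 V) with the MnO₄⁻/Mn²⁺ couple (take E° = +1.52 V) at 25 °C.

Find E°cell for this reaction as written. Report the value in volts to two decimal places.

The MnO₄⁻/Mn²⁺ couple has the higher reduction potential, so it is the cathode; Cr₂O₇²⁻/Cr³⁺ is oxidised at the anode.
E°cell = E°(cathode) − E°(anode) = (+1.52) − (+1.31) = +0.21 V.
Since E°cell > 0, the reaction is spontaneous under standard conditions.

+0.21 V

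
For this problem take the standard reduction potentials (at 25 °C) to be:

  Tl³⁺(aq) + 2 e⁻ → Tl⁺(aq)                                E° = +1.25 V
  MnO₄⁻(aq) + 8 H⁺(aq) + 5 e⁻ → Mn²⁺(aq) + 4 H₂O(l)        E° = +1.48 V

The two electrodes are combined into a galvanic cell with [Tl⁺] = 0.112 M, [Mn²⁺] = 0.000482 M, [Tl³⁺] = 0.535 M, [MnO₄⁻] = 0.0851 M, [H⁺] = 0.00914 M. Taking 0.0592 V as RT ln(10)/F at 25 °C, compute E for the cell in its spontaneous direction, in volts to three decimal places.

MnO₄⁻/Mn²⁺ is the cathode (higher E°), Tl³⁺/Tl⁺ the anode: E°cell = +1.48 − (+1.25) = +0.23 V, n = 10.
Overall: 2 MnO₄⁻(aq) + 16 H⁺(aq) + 5 Tl⁺(aq) → 2 Mn²⁺(aq) + 8 H₂O(l) + 5 Tl³⁺(aq)
Q = [Mn²⁺]^2·[Tl³⁺]^5 / ([MnO₄⁻]^2·[H⁺]^16·[Tl⁺]^5); log Q = 31.527.
E = E° − (0.0592/n) log Q = +0.23 − (0.0592/10)(31.527) = +0.043 V.

+0.043 V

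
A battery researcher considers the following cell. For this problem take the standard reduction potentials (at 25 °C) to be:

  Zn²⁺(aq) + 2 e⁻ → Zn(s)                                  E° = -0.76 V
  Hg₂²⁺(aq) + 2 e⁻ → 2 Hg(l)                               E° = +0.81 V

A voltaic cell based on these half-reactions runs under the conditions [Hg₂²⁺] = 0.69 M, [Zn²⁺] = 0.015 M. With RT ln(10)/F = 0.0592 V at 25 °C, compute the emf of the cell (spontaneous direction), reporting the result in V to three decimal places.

Hg₂²⁺/Hg is the cathode (higher E°), Zn²⁺/Zn the anode: E°cell = +0.81 − (-0.76) = +1.57 V, n = 2.
Overall: Hg₂²⁺(aq) + Zn(s) → 2 Hg(l) + Zn²⁺(aq)
Q = [Zn²⁺] / ([Hg₂²⁺]); log Q = -1.663.
E = E° − (0.0592/n) log Q = +1.57 − (0.0592/2)(-1.663) = +1.619 V.

+1.619 V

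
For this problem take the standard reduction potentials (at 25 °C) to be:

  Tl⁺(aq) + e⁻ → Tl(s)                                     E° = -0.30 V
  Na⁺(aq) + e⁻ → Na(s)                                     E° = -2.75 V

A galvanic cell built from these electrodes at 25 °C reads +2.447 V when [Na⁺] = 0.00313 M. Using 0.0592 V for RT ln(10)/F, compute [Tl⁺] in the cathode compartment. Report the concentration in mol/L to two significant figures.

0.0028 M

Tl⁺/Tl is the cathode, Na⁺/Na the anode: E°cell = +2.45 V, n = 1.
Overall reaction: Tl⁺(aq) + Na(s) → Tl(s) + Na⁺(aq); Q = [Na⁺]^1/[Tl⁺]^1.
From E = E° − (0.0592/n) log Q: log Q = (E° − E)·n/0.0592 = (+2.45 − (+2.447))·1/0.0592 = 0.0507.
So 1·log[Tl⁺] = 1·log(0.00313) − log Q = -2.5045 − (0.0507) = -2.5552; [Tl⁺] = 10^(-2.5552) ≈ 0.0028 M.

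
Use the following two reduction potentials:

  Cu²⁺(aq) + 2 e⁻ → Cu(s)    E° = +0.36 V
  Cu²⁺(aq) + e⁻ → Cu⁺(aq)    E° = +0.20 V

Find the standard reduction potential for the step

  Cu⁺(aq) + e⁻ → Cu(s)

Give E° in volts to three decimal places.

Sequential free energies add, so n₃E°₃ = n₁E°₁ + n₂E°₂.
With n₃ = 2, and the known step contributing 1×(+0.20) V, the unknown satisfies 1·E° = 2×(+0.36) − 1×(+0.20) = +0.520.
E° = +0.520 / 1 = +0.520 V.

+0.520 V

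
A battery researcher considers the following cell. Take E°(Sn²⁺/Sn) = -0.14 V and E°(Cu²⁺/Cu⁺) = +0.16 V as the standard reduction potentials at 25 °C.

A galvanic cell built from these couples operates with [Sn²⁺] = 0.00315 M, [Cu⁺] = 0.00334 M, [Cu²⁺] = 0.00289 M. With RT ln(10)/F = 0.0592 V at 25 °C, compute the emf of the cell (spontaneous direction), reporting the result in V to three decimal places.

Cu²⁺/Cu⁺ is the cathode (higher E°), Sn²⁺/Sn the anode: E°cell = +0.16 − (-0.14) = +0.30 V, n = 2.
Overall: 2 Cu²⁺(aq) + Sn(s) → 2 Cu⁺(aq) + Sn²⁺(aq)
Q = [Cu⁺]^2·[Sn²⁺] / ([Cu²⁺]^2); log Q = -2.376.
E = E° − (0.0592/n) log Q = +0.30 − (0.0592/2)(-2.376) = +0.370 V.

+0.370 V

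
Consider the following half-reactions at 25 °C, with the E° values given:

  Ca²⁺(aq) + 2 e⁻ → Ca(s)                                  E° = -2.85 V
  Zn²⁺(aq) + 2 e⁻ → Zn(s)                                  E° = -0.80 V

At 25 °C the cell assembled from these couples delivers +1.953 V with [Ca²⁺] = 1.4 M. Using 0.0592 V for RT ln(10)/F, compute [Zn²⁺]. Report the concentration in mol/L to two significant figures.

Zn²⁺/Zn is the cathode, Ca²⁺/Ca the anode: E°cell = +2.05 V, n = 2.
Overall reaction: Zn²⁺(aq) + Ca(s) → Zn(s) + Ca²⁺(aq); Q = [Ca²⁺]^1/[Zn²⁺]^1.
From E = E° − (0.0592/n) log Q: log Q = (E° − E)·n/0.0592 = (+2.05 − (+1.953))·2/0.0592 = 3.2770.
So 1·log[Zn²⁺] = 1·log(1.4) − log Q = 0.1461 − (3.2770) = -3.1309; [Zn²⁺] = 10^(-3.1309) ≈ 0.00074 M.

0.00074 M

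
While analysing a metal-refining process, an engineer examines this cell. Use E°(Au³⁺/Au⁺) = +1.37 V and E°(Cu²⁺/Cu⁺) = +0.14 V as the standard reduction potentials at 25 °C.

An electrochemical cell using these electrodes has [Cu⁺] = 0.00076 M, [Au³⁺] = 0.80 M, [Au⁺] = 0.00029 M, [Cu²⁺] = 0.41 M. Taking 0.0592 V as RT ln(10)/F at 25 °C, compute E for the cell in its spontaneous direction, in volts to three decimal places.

Au³⁺/Au⁺ is the cathode (higher E°), Cu²⁺/Cu⁺ the anode: E°cell = +1.37 − (+0.14) = +1.23 V, n = 2.
Overall: Au³⁺(aq) + 2 Cu⁺(aq) → Au⁺(aq) + 2 Cu²⁺(aq)
Q = [Au⁺]·[Cu²⁺]^2 / ([Au³⁺]·[Cu⁺]^2); log Q = 2.023.
E = E° − (0.0592/n) log Q = +1.23 − (0.0592/2)(2.023) = +1.170 V.

+1.170 V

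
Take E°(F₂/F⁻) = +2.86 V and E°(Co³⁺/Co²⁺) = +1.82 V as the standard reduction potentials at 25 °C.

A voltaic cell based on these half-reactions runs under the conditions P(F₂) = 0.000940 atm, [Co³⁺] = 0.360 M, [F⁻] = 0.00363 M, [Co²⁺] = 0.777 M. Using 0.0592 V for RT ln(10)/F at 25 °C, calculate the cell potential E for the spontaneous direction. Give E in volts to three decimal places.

+1.115 V

F₂/F⁻ is the cathode (higher E°), Co³⁺/Co²⁺ the anode: E°cell = +2.86 − (+1.82) = +1.04 V, n = 2.
Overall: F₂(g) + 2 Co²⁺(aq) → 2 F⁻(aq) + 2 Co³⁺(aq)
Q = [F⁻]^2·[Co³⁺]^2 / (P(F₂)·[Co²⁺]^2); log Q = -2.522.
E = E° − (0.0592/n) log Q = +1.04 − (0.0592/2)(-2.522) = +1.115 V.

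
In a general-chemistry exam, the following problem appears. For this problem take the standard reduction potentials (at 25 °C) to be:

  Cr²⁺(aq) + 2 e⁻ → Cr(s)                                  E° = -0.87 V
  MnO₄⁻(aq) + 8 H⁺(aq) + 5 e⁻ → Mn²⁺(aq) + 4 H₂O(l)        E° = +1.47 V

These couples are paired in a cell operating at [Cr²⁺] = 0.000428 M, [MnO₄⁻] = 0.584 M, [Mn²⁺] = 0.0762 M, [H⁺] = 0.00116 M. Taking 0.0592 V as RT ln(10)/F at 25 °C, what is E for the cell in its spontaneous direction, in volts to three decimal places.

+2.172 V

MnO₄⁻/Mn²⁺ is the cathode (higher E°), Cr²⁺/Cr the anode: E°cell = +1.47 − (-0.87) = +2.34 V, n = 10.
Overall: 2 MnO₄⁻(aq) + 16 H⁺(aq) + 5 Cr(s) → 2 Mn²⁺(aq) + 8 H₂O(l) + 5 Cr²⁺(aq)
Q = [Mn²⁺]^2·[Cr²⁺]^5 / ([MnO₄⁻]^2·[H⁺]^16); log Q = 28.357.
E = E° − (0.0592/n) log Q = +2.34 − (0.0592/10)(28.357) = +2.172 V.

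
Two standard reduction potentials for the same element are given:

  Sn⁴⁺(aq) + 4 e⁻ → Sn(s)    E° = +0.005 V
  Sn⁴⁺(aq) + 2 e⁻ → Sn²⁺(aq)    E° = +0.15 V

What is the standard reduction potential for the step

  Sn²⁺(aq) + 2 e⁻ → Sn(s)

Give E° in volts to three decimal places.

-0.140 V

Sequential free energies add, so n₃E°₃ = n₁E°₁ + n₂E°₂.
With n₃ = 4, and the known step contributing 2×(+0.15) V, the unknown satisfies 2·E° = 4×(+0.005) − 2×(+0.15) = -0.280.
E° = -0.280 / 2 = -0.140 V.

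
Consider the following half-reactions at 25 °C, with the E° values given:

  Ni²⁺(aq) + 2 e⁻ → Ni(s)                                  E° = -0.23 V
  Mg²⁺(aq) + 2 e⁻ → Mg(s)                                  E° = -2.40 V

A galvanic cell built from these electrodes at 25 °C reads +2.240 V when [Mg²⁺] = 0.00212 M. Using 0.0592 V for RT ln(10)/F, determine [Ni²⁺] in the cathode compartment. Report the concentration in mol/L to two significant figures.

Ni²⁺/Ni is the cathode, Mg²⁺/Mg the anode: E°cell = +2.17 V, n = 2.
Overall reaction: Ni²⁺(aq) + Mg(s) → Ni(s) + Mg²⁺(aq); Q = [Mg²⁺]^1/[Ni²⁺]^1.
From E = E° − (0.0592/n) log Q: log Q = (E° − E)·n/0.0592 = (+2.17 − (+2.240))·2/0.0592 = -2.3649.
So 1·log[Ni²⁺] = 1·log(0.00212) − log Q = -2.6737 − (-2.3649) = -0.3088; [Ni²⁺] = 10^(-0.3088) ≈ 0.49 M.

0.49 M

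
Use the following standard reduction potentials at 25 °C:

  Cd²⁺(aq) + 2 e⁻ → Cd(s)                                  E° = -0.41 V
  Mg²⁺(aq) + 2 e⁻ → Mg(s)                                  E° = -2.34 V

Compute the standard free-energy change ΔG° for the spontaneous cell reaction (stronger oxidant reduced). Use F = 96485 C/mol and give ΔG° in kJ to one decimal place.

Cd²⁺/Cd (E° = -0.41 V) is the cathode; Mg²⁺/Mg (E° = -2.34 V) is the anode, so E°cell = +1.93 V.
Balancing electrons gives n = 2 (lcm of 2 and 2).
ΔG° = −nFE° = −(2)(96485)(+1.93) = -372,432 J = -372.4 kJ.

-372.4 kJ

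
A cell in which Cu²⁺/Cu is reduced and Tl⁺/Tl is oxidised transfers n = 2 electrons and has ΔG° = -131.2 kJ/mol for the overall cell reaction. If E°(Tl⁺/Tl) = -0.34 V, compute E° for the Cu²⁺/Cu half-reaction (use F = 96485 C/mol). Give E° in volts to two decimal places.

E°cell = −ΔG°/(nF) = −(-131.2×10³)/((2)(96485)) = +0.680 V.
Since Cu²⁺/Cu is the cathode and Tl⁺/Tl the anode, E°cell = E°(Cu²⁺/Cu) − E°(Tl⁺/Tl).
So E°(Cu²⁺/Cu) = E°cell + E°(Tl⁺/Tl) = +0.680 + (-0.34) = +0.34 V.

+0.34 V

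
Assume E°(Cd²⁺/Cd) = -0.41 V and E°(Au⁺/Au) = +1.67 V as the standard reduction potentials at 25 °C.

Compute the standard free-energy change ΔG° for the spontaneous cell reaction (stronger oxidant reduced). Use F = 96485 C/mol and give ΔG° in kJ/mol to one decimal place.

-401.4 kJ/mol

Au⁺/Au (E° = +1.67 V) is the cathode; Cd²⁺/Cd (E° = -0.41 V) is the anode, so E°cell = +2.08 V.
Balancing electrons gives n = 2 (lcm of 1 and 2).
ΔG° = −nFE° = −(2)(96485)(+2.08) = -401,378 J = -401.4 kJ/mol.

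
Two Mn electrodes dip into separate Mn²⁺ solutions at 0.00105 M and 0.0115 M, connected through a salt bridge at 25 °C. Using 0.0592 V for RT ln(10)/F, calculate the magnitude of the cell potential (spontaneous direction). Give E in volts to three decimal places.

For a concentration cell E°cell = 0. The 0.0115 M side is the cathode (reduction is favoured where [Mn²⁺] is higher).
With n = 2, E = −(0.0592/2) log([Mn²⁺]ₐₙ/[Mn²⁺]꜀ₐₜ) = −(0.0592/2) log(0.00105/0.0115) = −(0.0592/2)(-1.040) = +0.031 V.

+0.031 V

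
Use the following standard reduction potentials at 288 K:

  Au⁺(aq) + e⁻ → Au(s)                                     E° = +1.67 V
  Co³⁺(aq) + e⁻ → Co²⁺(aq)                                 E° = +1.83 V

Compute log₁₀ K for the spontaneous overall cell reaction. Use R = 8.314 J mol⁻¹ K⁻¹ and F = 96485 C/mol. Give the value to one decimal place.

Cathode: Co³⁺/Co²⁺; anode: Au⁺/Au. E°cell = (+1.83) − (+1.67) = +0.16 V, with n = 1.
ΔG° = −nFE° = −RT ln K, so ln K = nFE°/(RT) = (1)(96485)(+0.16) / ((8.314)(288)) = 6.447.
log₁₀ K = 6.447 / ln 10 = 2.8.

2.8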